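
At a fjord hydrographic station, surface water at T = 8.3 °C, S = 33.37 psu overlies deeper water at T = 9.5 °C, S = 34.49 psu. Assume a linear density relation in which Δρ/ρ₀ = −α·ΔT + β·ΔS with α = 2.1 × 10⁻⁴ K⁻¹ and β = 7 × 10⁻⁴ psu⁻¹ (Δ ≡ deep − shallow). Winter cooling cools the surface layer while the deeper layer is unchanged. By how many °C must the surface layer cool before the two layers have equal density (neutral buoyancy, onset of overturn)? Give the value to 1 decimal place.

2.5 °C

Neutral buoyancy requires Δρ = 0, i.e. −α(T_deep − T_surf′) + β(S_deep − S_surf) = 0.
T_surf′ = T_deep − (β/α)·ΔS = 9.5 − (7 × 10⁻⁴/2.1 × 10⁻⁴)·(+1.12) = 5.767 °C.
Cooling required: 8.3 − (5.767) = 2.533 °C.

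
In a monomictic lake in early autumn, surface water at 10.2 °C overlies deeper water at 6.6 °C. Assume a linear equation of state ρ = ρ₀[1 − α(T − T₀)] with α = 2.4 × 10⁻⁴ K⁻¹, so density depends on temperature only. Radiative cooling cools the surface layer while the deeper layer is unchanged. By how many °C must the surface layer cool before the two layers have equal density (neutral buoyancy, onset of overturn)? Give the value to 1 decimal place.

3.6 °C

With temperature the only control, equal density requires T_surf′ = T_deep.
T_surf′ = 6.6 °C.
Cooling required: 10.2 − 6.6 = 3.6 °C.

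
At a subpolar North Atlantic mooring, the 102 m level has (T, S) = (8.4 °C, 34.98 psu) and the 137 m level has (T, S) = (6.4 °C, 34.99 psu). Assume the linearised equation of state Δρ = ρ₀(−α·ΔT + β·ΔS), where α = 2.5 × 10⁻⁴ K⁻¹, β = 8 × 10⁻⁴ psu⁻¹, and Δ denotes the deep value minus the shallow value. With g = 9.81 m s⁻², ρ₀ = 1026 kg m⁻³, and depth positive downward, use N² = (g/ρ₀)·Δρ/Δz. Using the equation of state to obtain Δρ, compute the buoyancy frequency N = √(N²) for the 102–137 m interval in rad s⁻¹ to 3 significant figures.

0.0119 rad s⁻¹

ΔT = -2.0 K, ΔS = +0.01 psu (deep − shallow).
Δρ/ρ₀ = −αΔT + βΔS = 5.00 × 10⁻⁴ + 8.00 × 10⁻⁶ = 5.08 × 10⁻⁴, so Δρ ≈ 0.5212 kg m⁻³.
N² = (g/ρ₀)·Δρ/Δz = g·(Δρ/ρ₀)/Δz = 9.81 × 5.08 × 10⁻⁴ / 35 = 1.4239 × 10⁻⁴ s⁻².
N = √(1.4239 × 10⁻⁴) = 0.011933 rad s⁻¹ ≈ 0.0119 rad s⁻¹.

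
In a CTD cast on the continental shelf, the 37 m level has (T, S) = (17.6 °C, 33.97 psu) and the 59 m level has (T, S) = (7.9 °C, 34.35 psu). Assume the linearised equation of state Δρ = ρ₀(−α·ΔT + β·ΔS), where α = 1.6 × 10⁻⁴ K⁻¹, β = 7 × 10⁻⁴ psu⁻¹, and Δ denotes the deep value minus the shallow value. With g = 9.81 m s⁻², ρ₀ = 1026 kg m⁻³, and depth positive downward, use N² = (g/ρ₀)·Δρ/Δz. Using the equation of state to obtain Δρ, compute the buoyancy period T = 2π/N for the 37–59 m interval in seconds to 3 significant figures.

ΔT = -9.7 K, ΔS = +0.38 psu (deep − shallow).
Δρ/ρ₀ = −αΔT + βΔS = 1.552 × 10⁻³ + 2.66 × 10⁻⁴ = 1.818 × 10⁻³, so Δρ ≈ 1.865 kg m⁻³.
N² = (g/ρ₀)·Δρ/Δz = g·(Δρ/ρ₀)/Δz = 9.81 × 1.818 × 10⁻³ / 22 = 8.1066 × 10⁻⁴ s⁻².
N = √(8.1066 × 10⁻⁴) = 0.028472 rad s⁻¹ → T = 2π/N = 220.68 s ≈ 221 s.

221 s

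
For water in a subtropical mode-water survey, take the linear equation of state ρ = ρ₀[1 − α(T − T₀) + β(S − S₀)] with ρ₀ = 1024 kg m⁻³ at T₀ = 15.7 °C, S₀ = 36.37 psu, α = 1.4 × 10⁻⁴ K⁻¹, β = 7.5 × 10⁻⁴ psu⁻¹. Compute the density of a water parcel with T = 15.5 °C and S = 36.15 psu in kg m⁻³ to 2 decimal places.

1023.86 kg m⁻³

T − T₀ = -0.2 K, S − S₀ = -0.22 psu.
Bracket = 1 − α·(-0.2) + β·(-0.22) = 1 + (-1.37 × 10⁻⁴) = 0.9998630.
ρ = 1024 × 0.9998630 = 1023.86 kg m⁻³.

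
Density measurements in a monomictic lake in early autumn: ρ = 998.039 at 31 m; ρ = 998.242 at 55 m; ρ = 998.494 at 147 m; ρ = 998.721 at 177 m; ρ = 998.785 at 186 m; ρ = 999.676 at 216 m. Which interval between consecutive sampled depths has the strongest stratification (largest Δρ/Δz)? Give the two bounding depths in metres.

186–216 m

Compute the density gradient over each adjacent pair:
  31–55 m: Δρ/Δz = 0.203/24 = 8.5 × 10⁻³ kg m⁻⁴
  55–147 m: Δρ/Δz = 0.252/92 = 2.7 × 10⁻³ kg m⁻⁴
  147–177 m: Δρ/Δz = 0.227/30 = 7.6 × 10⁻³ kg m⁻⁴
  177–186 m: Δρ/Δz = 0.064/9 = 7.1 × 10⁻³ kg m⁻⁴
  186–216 m: Δρ/Δz = 0.891/30 = 0.030 kg m⁻⁴
The largest gradient is in the 186–216 m interval — the pycnocline.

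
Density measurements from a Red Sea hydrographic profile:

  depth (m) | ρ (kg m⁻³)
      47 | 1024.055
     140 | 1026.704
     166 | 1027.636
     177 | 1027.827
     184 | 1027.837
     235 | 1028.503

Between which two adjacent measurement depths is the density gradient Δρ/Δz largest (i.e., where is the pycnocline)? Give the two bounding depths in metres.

Compute the density gradient over each adjacent pair:
  47–140 m: Δρ/Δz = 2.649/93 = 0.028 kg m⁻⁴
  140–166 m: Δρ/Δz = 0.932/26 = 0.036 kg m⁻⁴
  166–177 m: Δρ/Δz = 0.191/11 = 0.017 kg m⁻⁴
  177–184 m: Δρ/Δz = 0.010/7 = 1.4 × 10⁻³ kg m⁻⁴
  184–235 m: Δρ/Δz = 0.666/51 = 0.013 kg m⁻⁴
The largest gradient is in the 140–166 m interval — the pycnocline.

140–166 m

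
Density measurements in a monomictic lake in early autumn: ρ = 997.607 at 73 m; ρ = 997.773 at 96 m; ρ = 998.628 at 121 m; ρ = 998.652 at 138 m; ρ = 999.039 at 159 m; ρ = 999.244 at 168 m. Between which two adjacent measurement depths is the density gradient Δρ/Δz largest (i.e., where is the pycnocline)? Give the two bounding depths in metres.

96–121 m

Compute the density gradient over each adjacent pair:
  73–96 m: Δρ/Δz = 0.166/23 = 7.2 × 10⁻³ kg m⁻⁴
  96–121 m: Δρ/Δz = 0.855/25 = 0.034 kg m⁻⁴
  121–138 m: Δρ/Δz = 0.024/17 = 1.4 × 10⁻³ kg m⁻⁴
  138–159 m: Δρ/Δz = 0.387/21 = 0.018 kg m⁻⁴
  159–168 m: Δρ/Δz = 0.205/9 = 0.023 kg m⁻⁴
The largest gradient is in the 96–121 m interval — the pycnocline.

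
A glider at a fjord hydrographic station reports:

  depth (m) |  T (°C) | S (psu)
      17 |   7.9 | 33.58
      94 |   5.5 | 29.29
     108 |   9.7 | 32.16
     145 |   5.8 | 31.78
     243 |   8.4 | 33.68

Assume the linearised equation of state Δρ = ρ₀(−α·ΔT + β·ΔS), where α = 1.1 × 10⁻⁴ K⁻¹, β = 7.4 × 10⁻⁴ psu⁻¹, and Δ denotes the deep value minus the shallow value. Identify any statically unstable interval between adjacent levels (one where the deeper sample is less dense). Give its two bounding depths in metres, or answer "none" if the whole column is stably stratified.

17–94 m

Evaluate Δρ/ρ₀ = −αΔT + βΔS across each adjacent pair:
  17–94 m: −αΔT+βΔS = −(1.1 × 10⁻⁴)(-2.4)+(7.4 × 10⁻⁴)(-4.29) = -2.9 × 10⁻³ → UNSTABLE
  94–108 m: −αΔT+βΔS = −(1.1 × 10⁻⁴)(+4.2)+(7.4 × 10⁻⁴)(+2.87) = 1.7 × 10⁻³ → stable
  108–145 m: −αΔT+βΔS = −(1.1 × 10⁻⁴)(-3.9)+(7.4 × 10⁻⁴)(-0.38) = 1.5 × 10⁻⁴ → stable
  145–243 m: −αΔT+βΔS = −(1.1 × 10⁻⁴)(+2.6)+(7.4 × 10⁻⁴)(+1.90) = 1.1 × 10⁻³ → stable
The 17–94 m interval has Δρ < 0: lighter water underlies denser water.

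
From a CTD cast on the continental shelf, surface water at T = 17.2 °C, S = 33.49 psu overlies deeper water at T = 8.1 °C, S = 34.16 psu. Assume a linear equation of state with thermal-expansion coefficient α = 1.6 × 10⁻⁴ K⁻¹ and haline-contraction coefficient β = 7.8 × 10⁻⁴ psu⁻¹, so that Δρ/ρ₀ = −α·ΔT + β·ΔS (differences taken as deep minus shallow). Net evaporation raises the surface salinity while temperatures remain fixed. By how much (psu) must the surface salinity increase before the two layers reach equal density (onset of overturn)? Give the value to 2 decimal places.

Neutral buoyancy requires −α(T_deep − T_surf) + β(S_deep − S_surf′) = 0.
S_surf′ = S_deep − (α/β)·ΔT = 34.16 − (1.6 × 10⁻⁴/7.8 × 10⁻⁴)·(-9.1) = 36.0267 psu.
Increase required: 36.0267 − 33.49 = 2.5367 psu.

2.54 psu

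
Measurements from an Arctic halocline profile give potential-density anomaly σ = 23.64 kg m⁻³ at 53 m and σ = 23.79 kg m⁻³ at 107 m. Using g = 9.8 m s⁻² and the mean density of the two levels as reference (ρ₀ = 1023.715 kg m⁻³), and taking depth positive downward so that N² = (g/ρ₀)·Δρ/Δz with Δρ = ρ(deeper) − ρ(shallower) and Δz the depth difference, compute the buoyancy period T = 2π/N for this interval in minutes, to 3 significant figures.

Δρ = 1023.79 − 1023.64 = 0.15 kg m⁻³ over Δz = 107 − 53 = 54 m.
N² = (9.8/1023.715) × (0.15/54) = 2.6592 × 10⁻⁵ s⁻².
N = √(2.6592 × 10⁻⁵) = 5.1567 × 10⁻³ rad s⁻¹, so T = 2π/N = 1.2185 × 10³ s = 20.308 min ≈ 20.3 min.

20.3 min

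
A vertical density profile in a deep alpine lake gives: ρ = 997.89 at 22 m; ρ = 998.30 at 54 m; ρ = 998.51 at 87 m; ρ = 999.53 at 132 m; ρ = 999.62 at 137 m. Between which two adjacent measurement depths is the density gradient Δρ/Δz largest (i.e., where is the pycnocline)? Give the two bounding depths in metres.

87–132 m

Compute the density gradient over each adjacent pair:
  22–54 m: Δρ/Δz = 0.41/32 = 0.013 kg m⁻⁴
  54–87 m: Δρ/Δz = 0.21/33 = 6.4 × 10⁻³ kg m⁻⁴
  87–132 m: Δρ/Δz = 1.02/45 = 0.023 kg m⁻⁴
  132–137 m: Δρ/Δz = 0.09/5 = 0.018 kg m⁻⁴
The largest gradient is in the 87–132 m interval — the pycnocline.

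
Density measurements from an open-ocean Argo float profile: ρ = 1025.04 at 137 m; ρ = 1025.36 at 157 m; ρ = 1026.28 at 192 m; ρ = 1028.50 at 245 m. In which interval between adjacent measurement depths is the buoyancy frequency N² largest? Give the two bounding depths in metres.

192–245 m

Compute the density gradient over each adjacent pair:
  137–157 m: Δρ/Δz = 0.32/20 = 0.016 kg m⁻⁴
  157–192 m: Δρ/Δz = 0.92/35 = 0.026 kg m⁻⁴
  192–245 m: Δρ/Δz = 2.22/53 = 0.042 kg m⁻⁴
The largest gradient is in the 192–245 m interval — the pycnocline.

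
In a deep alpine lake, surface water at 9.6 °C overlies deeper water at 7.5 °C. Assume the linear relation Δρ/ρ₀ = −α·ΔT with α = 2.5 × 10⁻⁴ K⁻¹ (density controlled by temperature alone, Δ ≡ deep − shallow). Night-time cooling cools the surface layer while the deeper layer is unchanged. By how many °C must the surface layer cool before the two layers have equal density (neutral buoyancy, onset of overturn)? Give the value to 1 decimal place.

2.1 °C

With temperature the only control, equal density requires T_surf′ = T_deep.
T_surf′ = 7.5 °C.
Cooling required: 9.6 − 7.5 = 2.1 °C.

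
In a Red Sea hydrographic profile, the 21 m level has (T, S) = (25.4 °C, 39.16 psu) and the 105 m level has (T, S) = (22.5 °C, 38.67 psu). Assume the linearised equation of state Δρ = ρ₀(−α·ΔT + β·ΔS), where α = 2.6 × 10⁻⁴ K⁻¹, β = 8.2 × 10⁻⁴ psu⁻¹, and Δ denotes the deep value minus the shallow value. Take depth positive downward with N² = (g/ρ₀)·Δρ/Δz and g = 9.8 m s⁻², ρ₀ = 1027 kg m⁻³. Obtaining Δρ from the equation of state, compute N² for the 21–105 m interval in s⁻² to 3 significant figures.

ΔT = -2.9 K, ΔS = -0.49 psu (deep − shallow).
Δρ/ρ₀ = −αΔT + βΔS = 7.54 × 10⁻⁴ − 4.018 × 10⁻⁴ = 3.522 × 10⁻⁴, so Δρ ≈ 0.3617 kg m⁻³.
N² = (g/ρ₀)·Δρ/Δz = g·(Δρ/ρ₀)/Δz = 9.8 × 3.522 × 10⁻⁴ / 84 = 4.1090 × 10⁻⁵ s⁻² ≈ 4.11 × 10⁻⁵ s⁻².

4.11 × 10⁻⁵ s⁻²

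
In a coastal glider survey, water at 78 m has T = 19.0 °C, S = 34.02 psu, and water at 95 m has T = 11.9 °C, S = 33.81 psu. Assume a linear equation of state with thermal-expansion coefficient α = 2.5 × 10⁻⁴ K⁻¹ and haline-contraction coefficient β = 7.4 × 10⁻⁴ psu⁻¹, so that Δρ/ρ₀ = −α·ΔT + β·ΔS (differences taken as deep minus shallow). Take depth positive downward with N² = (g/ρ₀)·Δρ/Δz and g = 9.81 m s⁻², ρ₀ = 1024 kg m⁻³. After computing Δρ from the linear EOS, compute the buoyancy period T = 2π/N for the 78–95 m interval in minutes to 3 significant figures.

3.43 min

ΔT = -7.1 K, ΔS = -0.21 psu (deep − shallow).
Δρ/ρ₀ = −αΔT + βΔS = 1.775 × 10⁻³ − 1.554 × 10⁻⁴ = 1.6196 × 10⁻³, so Δρ ≈ 1.658 kg m⁻³.
N² = (g/ρ₀)·Δρ/Δz = g·(Δρ/ρ₀)/Δz = 9.81 × 1.6196 × 10⁻³ / 17 = 9.3460 × 10⁻⁴ s⁻².
N = √(9.3460 × 10⁻⁴) = 0.030571 rad s⁻¹ → T = 2π/N = 205.53 s = 3.4255 min ≈ 3.43 min.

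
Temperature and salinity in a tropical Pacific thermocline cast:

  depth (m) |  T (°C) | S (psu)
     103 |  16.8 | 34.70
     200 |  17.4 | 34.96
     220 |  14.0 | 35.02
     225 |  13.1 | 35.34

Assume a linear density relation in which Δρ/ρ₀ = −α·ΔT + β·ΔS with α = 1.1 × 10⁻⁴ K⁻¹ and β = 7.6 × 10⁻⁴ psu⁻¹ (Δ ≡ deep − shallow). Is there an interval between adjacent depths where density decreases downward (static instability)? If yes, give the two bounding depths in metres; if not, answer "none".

Evaluate Δρ/ρ₀ = −αΔT + βΔS across each adjacent pair:
  103–200 m: −αΔT+βΔS = −(1.1 × 10⁻⁴)(+0.6)+(7.6 × 10⁻⁴)(+0.26) = 1.3 × 10⁻⁴ → stable
  200–220 m: −αΔT+βΔS = −(1.1 × 10⁻⁴)(-3.4)+(7.6 × 10⁻⁴)(+0.06) = 4.2 × 10⁻⁴ → stable
  220–225 m: −αΔT+βΔS = −(1.1 × 10⁻⁴)(-0.9)+(7.6 × 10⁻⁴)(+0.32) = 3.4 × 10⁻⁴ → stable
Every interval has Δρ > 0: the column is stably stratified throughout.

none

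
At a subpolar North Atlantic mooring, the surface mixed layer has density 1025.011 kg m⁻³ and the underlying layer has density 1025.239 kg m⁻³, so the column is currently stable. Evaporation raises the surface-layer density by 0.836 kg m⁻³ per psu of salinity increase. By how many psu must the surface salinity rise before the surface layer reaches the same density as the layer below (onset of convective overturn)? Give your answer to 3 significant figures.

0.273 psu

Density deficit of the surface layer: 1025.239 − 1025.011 = 0.228 kg m⁻³.
Required change = 0.228 / 0.836 = 0.273 psu.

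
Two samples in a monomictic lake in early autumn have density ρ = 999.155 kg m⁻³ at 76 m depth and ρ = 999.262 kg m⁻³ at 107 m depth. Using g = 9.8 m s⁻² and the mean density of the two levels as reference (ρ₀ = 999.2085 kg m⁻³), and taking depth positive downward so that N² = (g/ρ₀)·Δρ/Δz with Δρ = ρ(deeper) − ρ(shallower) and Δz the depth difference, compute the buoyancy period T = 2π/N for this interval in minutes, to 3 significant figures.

18.0 min

Δρ = 999.262 − 999.155 = 0.107 kg m⁻³ over Δz = 107 − 76 = 31 m.
N² = (9.8/999.2085) × (0.107/31) = 3.3853 × 10⁻⁵ s⁻².
N = √(3.3853 × 10⁻⁵) = 5.8183 × 10⁻³ rad s⁻¹, so T = 2π/N = 1.0799 × 10³ s = 17.998 min ≈ 18.0 min.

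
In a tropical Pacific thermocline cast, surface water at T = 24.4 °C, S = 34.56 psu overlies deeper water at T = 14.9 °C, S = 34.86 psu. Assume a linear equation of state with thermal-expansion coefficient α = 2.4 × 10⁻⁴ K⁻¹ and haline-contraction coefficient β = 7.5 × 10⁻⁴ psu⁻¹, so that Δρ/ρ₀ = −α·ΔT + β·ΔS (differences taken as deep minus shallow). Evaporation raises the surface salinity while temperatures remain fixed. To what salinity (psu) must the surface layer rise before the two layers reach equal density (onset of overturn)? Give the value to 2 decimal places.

Neutral buoyancy requires −α(T_deep − T_surf) + β(S_deep − S_surf′) = 0.
S_surf′ = S_deep − (α/β)·ΔT = 34.86 − (2.4 × 10⁻⁴/7.5 × 10⁻⁴)·(-9.5) = 37.9000 psu.
Increase required: 37.9000 − 34.56 = 3.3400 psu.

37.90 psu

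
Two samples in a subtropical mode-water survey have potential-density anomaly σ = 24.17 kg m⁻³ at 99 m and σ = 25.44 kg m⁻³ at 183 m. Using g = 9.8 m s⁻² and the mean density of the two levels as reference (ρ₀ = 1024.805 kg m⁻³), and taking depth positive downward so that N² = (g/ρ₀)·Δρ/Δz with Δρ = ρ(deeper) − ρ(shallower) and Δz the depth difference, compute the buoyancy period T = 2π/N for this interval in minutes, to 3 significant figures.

Δρ = 1025.44 − 1024.17 = 1.27 kg m⁻³ over Δz = 183 − 99 = 84 m.
N² = (9.8/1024.805) × (1.27/84) = 1.4458 × 10⁻⁴ s⁻².
N = √(1.4458 × 10⁻⁴) = 0.012024 rad s⁻¹, so T = 2π/N = 522.55 s = 8.7092 min ≈ 8.71 min.

8.71 min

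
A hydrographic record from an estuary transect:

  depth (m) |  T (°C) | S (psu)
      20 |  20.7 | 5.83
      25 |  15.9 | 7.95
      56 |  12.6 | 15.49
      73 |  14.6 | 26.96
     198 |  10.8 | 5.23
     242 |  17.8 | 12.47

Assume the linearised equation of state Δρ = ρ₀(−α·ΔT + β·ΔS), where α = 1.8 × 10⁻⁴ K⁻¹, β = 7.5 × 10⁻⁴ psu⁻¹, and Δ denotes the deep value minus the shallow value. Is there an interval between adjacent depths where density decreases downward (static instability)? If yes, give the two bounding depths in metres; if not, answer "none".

Evaluate Δρ/ρ₀ = −αΔT + βΔS across each adjacent pair:
  20–25 m: −αΔT+βΔS = −(1.8 × 10⁻⁴)(-4.8)+(7.5 × 10⁻⁴)(+2.12) = 2.5 × 10⁻³ → stable
  25–56 m: −αΔT+βΔS = −(1.8 × 10⁻⁴)(-3.3)+(7.5 × 10⁻⁴)(+7.54) = 6.2 × 10⁻³ → stable
  56–73 m: −αΔT+βΔS = −(1.8 × 10⁻⁴)(+2.0)+(7.5 × 10⁻⁴)(+11.47) = 8.2 × 10⁻³ → stable
  73–198 m: −αΔT+βΔS = −(1.8 × 10⁻⁴)(-3.8)+(7.5 × 10⁻⁴)(-21.73) = -0.016 → UNSTABLE
  198–242 m: −αΔT+βΔS = −(1.8 × 10⁻⁴)(+7.0)+(7.5 × 10⁻⁴)(+7.24) = 4.2 × 10⁻³ → stable
The 73–198 m interval has Δρ < 0: lighter water underlies denser water.

73–198 m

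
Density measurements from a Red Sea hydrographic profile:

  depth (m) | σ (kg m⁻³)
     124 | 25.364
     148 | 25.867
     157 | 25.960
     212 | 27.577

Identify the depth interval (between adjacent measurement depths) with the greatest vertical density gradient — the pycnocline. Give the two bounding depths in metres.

Compute the density gradient over each adjacent pair:
  124–148 m: Δρ/Δz = 0.503/24 = 0.021 kg m⁻⁴
  148–157 m: Δρ/Δz = 0.093/9 = 0.010 kg m⁻⁴
  157–212 m: Δρ/Δz = 1.617/55 = 0.029 kg m⁻⁴
The largest gradient is in the 157–212 m interval — the pycnocline.

157–212 m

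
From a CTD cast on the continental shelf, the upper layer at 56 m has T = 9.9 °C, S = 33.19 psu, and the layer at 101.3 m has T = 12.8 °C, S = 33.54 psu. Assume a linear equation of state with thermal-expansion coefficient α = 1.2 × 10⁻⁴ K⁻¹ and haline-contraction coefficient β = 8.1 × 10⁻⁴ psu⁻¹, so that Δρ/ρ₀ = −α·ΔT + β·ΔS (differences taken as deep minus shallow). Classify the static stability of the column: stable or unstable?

ΔT = 12.8 − 9.9 = +2.9 K and ΔS = 33.54 − 33.19 = +0.35 psu (deep − shallow).
−αΔT = -3.48 × 10⁻⁴; βΔS = 2.835 × 10⁻⁴; sum Δρ/ρ₀ = -6.45 × 10⁻⁵.
Δρ/ρ₀ < 0, so Δρ < 0: deeper water is lighter → statically unstable; the column would overturn.

unstable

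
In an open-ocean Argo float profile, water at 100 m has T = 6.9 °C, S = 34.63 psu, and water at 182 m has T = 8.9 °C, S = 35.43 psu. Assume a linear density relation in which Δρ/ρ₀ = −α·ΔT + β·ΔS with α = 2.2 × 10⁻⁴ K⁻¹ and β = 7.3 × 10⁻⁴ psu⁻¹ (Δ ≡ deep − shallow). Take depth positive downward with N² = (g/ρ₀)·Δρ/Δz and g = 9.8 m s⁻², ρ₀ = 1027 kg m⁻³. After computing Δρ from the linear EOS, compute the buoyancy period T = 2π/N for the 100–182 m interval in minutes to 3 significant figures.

ΔT = +2.0 K, ΔS = +0.80 psu (deep − shallow).
Δρ/ρ₀ = −αΔT + βΔS = -4.40 × 10⁻⁴ + 5.84 × 10⁻⁴ = 1.44 × 10⁻⁴, so Δρ ≈ 0.1479 kg m⁻³.
N² = (g/ρ₀)·Δρ/Δz = g·(Δρ/ρ₀)/Δz = 9.8 × 1.44 × 10⁻⁴ / 82 = 1.7210 × 10⁻⁵ s⁻².
N = √(1.7210 × 10⁻⁵) = 4.1485 × 10⁻³ rad s⁻¹ → T = 2π/N = 1.5146 × 10³ s = 25.243 min ≈ 25.2 min.

25.2 min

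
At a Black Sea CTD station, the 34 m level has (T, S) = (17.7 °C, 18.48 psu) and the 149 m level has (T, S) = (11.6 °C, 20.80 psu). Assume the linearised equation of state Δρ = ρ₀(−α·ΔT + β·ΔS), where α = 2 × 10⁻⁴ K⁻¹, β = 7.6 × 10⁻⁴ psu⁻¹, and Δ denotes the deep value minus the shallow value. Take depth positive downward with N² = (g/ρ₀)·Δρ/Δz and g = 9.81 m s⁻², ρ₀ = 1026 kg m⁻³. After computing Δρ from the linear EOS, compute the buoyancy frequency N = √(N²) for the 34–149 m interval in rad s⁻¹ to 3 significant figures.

0.0160 rad s⁻¹

ΔT = -6.1 K, ΔS = +2.32 psu (deep − shallow).
Δρ/ρ₀ = −αΔT + βΔS = 1.22 × 10⁻³ + 1.7632 × 10⁻³ = 2.9832 × 10⁻³, so Δρ ≈ 3.061 kg m⁻³.
N² = (g/ρ₀)·Δρ/Δz = g·(Δρ/ρ₀)/Δz = 9.81 × 2.9832 × 10⁻³ / 115 = 2.5448 × 10⁻⁴ s⁻².
N = √(2.5448 × 10⁻⁴) = 0.015952 rad s⁻¹ ≈ 0.0160 rad s⁻¹.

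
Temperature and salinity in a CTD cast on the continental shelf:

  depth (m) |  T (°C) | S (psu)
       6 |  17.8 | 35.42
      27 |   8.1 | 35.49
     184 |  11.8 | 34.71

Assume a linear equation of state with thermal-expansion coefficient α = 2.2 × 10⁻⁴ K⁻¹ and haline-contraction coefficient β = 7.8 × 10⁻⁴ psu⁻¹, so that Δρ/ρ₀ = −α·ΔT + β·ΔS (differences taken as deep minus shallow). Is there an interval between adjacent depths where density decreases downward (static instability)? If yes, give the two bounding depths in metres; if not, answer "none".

Evaluate Δρ/ρ₀ = −αΔT + βΔS across each adjacent pair:
  6–27 m: −αΔT+βΔS = −(2.2 × 10⁻⁴)(-9.7)+(7.8 × 10⁻⁴)(+0.07) = 2.2 × 10⁻³ → stable
  27–184 m: −αΔT+βΔS = −(2.2 × 10⁻⁴)(+3.7)+(7.8 × 10⁻⁴)(-0.78) = -1.4 × 10⁻³ → UNSTABLE
The 27–184 m interval has Δρ < 0: lighter water underlies denser water.

27–184 m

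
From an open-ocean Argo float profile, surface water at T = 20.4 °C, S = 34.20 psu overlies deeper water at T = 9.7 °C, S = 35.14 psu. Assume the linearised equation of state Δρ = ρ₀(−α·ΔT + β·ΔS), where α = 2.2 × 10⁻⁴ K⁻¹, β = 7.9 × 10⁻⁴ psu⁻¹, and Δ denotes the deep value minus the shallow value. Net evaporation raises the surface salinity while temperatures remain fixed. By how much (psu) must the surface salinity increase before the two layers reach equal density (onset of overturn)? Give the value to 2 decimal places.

3.92 psu

Neutral buoyancy requires −α(T_deep − T_surf) + β(S_deep − S_surf′) = 0.
S_surf′ = S_deep − (α/β)·ΔT = 35.14 − (2.2 × 10⁻⁴/7.9 × 10⁻⁴)·(-10.7) = 38.1197 psu.
Increase required: 38.1197 − 34.20 = 3.9197 psu.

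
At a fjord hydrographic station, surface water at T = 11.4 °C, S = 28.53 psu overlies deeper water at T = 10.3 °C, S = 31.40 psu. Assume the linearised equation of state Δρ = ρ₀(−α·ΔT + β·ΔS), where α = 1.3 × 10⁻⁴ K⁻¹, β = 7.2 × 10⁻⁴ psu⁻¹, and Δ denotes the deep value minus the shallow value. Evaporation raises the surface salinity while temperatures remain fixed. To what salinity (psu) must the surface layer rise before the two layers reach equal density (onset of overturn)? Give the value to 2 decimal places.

Neutral buoyancy requires −α(T_deep − T_surf) + β(S_deep − S_surf′) = 0.
S_surf′ = S_deep − (α/β)·ΔT = 31.40 − (1.3 × 10⁻⁴/7.2 × 10⁻⁴)·(-1.1) = 31.5986 psu.
Increase required: 31.5986 − 28.53 = 3.0686 psu.

31.60 psu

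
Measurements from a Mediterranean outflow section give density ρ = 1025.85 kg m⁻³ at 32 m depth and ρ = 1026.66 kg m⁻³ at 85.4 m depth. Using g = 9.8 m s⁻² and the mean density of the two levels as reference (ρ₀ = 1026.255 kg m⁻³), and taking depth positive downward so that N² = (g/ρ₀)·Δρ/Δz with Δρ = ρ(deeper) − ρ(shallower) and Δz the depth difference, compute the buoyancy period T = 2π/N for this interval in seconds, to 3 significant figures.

Δρ = 1026.66 − 1025.85 = 0.81 kg m⁻³ over Δz = 85.4 − 32 = 53.4 m.
N² = (9.8/1026.255) × (0.81/53.4) = 1.4485 × 10⁻⁴ s⁻².
N = √(1.4485 × 10⁻⁴) = 0.012035 rad s⁻¹, so T = 2π/N = 522.08 s ≈ 522 s.

522 s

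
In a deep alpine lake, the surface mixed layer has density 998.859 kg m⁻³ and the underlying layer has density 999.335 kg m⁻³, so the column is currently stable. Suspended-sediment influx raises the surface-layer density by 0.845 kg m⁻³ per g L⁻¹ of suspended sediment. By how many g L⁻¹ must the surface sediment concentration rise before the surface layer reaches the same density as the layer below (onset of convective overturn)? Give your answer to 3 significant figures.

0.563 g L⁻¹

Density deficit of the surface layer: 999.335 − 998.859 = 0.476 kg m⁻³.
Required change = 0.476 / 0.845 = 0.563 g L⁻¹.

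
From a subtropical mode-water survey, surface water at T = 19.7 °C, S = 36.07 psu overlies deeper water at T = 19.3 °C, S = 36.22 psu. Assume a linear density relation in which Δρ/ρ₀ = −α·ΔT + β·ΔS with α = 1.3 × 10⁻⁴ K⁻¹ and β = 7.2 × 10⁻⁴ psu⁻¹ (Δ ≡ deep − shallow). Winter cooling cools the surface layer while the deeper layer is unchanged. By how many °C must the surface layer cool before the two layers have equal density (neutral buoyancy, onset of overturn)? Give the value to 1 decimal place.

1.2 °C

Neutral buoyancy requires Δρ = 0, i.e. −α(T_deep − T_surf′) + β(S_deep − S_surf) = 0.
T_surf′ = T_deep − (β/α)·ΔS = 19.3 − (7.2 × 10⁻⁴/1.3 × 10⁻⁴)·(+0.15) = 18.469 °C.
Cooling required: 19.7 − (18.469) = 1.231 °C.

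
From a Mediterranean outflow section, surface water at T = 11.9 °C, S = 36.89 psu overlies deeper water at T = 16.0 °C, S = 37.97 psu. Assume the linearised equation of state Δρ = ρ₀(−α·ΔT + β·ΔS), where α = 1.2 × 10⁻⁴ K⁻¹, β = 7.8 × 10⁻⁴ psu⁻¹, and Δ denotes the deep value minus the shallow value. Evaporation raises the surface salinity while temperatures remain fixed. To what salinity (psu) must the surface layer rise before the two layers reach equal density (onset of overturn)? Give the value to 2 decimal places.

37.34 psu

Neutral buoyancy requires −α(T_deep − T_surf) + β(S_deep − S_surf′) = 0.
S_surf′ = S_deep − (α/β)·ΔT = 37.97 − (1.2 × 10⁻⁴/7.8 × 10⁻⁴)·(+4.1) = 37.3392 psu.
Increase required: 37.3392 − 36.89 = 0.4492 psu.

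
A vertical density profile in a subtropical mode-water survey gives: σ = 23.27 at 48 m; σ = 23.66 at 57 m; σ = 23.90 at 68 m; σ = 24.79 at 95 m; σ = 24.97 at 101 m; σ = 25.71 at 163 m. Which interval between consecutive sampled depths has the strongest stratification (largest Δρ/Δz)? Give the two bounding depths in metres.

Compute the density gradient over each adjacent pair:
  48–57 m: Δρ/Δz = 0.39/9 = 0.043 kg m⁻⁴
  57–68 m: Δρ/Δz = 0.24/11 = 0.022 kg m⁻⁴
  68–95 m: Δρ/Δz = 0.89/27 = 0.033 kg m⁻⁴
  95–101 m: Δρ/Δz = 0.18/6 = 0.030 kg m⁻⁴
  101–163 m: Δρ/Δz = 0.74/62 = 0.012 kg m⁻⁴
The largest gradient is in the 48–57 m interval — the pycnocline.

48–57 m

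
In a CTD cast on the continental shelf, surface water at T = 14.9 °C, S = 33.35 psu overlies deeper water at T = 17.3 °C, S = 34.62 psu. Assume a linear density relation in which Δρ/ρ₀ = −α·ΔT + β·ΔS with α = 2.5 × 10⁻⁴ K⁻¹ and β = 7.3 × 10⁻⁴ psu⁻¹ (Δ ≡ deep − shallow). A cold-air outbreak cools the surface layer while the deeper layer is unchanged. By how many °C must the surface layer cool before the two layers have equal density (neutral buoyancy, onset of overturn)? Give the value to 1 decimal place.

Neutral buoyancy requires Δρ = 0, i.e. −α(T_deep − T_surf′) + β(S_deep − S_surf) = 0.
T_surf′ = T_deep − (β/α)·ΔS = 17.3 − (7.3 × 10⁻⁴/2.5 × 10⁻⁴)·(+1.27) = 13.592 °C.
Cooling required: 14.9 − (13.592) = 1.308 °C.

1.3 °C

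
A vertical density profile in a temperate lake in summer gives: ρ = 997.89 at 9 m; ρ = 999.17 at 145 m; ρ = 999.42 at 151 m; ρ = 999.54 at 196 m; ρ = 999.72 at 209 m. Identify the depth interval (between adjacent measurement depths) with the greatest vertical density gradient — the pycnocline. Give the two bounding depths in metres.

145–151 m

Compute the density gradient over each adjacent pair:
  9–145 m: Δρ/Δz = 1.28/136 = 9.4 × 10⁻³ kg m⁻⁴
  145–151 m: Δρ/Δz = 0.25/6 = 0.042 kg m⁻⁴
  151–196 m: Δρ/Δz = 0.12/45 = 2.7 × 10⁻³ kg m⁻⁴
  196–209 m: Δρ/Δz = 0.18/13 = 0.014 kg m⁻⁴
The largest gradient is in the 145–151 m interval — the pycnocline.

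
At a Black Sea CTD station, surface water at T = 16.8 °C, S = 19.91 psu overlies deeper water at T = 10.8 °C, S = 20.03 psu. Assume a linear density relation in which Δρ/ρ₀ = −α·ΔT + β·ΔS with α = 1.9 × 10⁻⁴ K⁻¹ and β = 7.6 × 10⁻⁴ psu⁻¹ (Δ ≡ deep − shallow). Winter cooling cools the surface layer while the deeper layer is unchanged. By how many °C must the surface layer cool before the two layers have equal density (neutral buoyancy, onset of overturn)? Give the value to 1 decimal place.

Neutral buoyancy requires Δρ = 0, i.e. −α(T_deep − T_surf′) + β(S_deep − S_surf) = 0.
T_surf′ = T_deep − (β/α)·ΔS = 10.8 − (7.6 × 10⁻⁴/1.9 × 10⁻⁴)·(+0.12) = 10.320 °C.
Cooling required: 16.8 − (10.320) = 6.480 °C.

6.5 °C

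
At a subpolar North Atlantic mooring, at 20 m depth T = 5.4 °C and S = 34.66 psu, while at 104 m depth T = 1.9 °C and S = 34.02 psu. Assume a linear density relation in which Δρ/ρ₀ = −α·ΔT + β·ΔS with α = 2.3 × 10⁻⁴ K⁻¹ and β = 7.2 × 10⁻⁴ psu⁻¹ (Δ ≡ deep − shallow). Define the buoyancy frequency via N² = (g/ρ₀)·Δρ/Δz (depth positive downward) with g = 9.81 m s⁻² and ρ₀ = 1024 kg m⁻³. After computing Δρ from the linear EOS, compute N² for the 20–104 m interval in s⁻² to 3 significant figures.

4.02 × 10⁻⁵ s⁻²

ΔT = -3.5 K, ΔS = -0.64 psu (deep − shallow).
Δρ/ρ₀ = −αΔT + βΔS = 8.05 × 10⁻⁴ − 4.608 × 10⁻⁴ = 3.442 × 10⁻⁴, so Δρ ≈ 0.3525 kg m⁻³.
N² = (g/ρ₀)·Δρ/Δz = g·(Δρ/ρ₀)/Δz = 9.81 × 3.442 × 10⁻⁴ / 84 = 4.0198 × 10⁻⁵ s⁻² ≈ 4.02 × 10⁻⁵ s⁻².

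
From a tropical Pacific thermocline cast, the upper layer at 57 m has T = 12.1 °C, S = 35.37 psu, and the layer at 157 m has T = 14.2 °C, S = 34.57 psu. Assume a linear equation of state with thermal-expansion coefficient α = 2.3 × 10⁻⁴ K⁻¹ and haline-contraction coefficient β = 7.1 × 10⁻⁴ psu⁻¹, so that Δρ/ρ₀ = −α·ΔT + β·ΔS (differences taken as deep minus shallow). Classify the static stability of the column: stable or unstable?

ΔT = 14.2 − 12.1 = +2.1 K and ΔS = 34.57 − 35.37 = -0.80 psu (deep − shallow).
−αΔT = -4.83 × 10⁻⁴; βΔS = -5.68 × 10⁻⁴; sum Δρ/ρ₀ = -1.051 × 10⁻³.
Δρ/ρ₀ < 0, so Δρ < 0: deeper water is lighter → statically unstable; the column would overturn.

unstable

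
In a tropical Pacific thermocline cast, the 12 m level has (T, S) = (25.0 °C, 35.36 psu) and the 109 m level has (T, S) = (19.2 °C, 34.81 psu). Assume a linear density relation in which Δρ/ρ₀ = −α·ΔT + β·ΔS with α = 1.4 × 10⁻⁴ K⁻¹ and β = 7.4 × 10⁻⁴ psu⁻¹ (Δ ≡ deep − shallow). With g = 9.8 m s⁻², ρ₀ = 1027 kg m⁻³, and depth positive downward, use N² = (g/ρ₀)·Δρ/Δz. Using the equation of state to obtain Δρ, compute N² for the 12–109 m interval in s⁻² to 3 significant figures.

4.09 × 10⁻⁵ s⁻²

ΔT = -5.8 K, ΔS = -0.55 psu (deep − shallow).
Δρ/ρ₀ = −αΔT + βΔS = 8.12 × 10⁻⁴ − 4.07 × 10⁻⁴ = 4.05 × 10⁻⁴, so Δρ ≈ 0.4159 kg m⁻³.
N² = (g/ρ₀)·Δρ/Δz = g·(Δρ/ρ₀)/Δz = 9.8 × 4.05 × 10⁻⁴ / 97 = 4.0918 × 10⁻⁵ s⁻² ≈ 4.09 × 10⁻⁵ s⁻².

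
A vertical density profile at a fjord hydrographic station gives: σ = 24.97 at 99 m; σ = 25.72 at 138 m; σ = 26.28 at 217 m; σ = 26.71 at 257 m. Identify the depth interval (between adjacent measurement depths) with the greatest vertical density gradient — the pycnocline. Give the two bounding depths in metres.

Compute the density gradient over each adjacent pair:
  99–138 m: Δρ/Δz = 0.75/39 = 0.019 kg m⁻⁴
  138–217 m: Δρ/Δz = 0.56/79 = 7.1 × 10⁻³ kg m⁻⁴
  217–257 m: Δρ/Δz = 0.43/40 = 0.011 kg m⁻⁴
The largest gradient is in the 99–138 m interval — the pycnocline.

99–138 m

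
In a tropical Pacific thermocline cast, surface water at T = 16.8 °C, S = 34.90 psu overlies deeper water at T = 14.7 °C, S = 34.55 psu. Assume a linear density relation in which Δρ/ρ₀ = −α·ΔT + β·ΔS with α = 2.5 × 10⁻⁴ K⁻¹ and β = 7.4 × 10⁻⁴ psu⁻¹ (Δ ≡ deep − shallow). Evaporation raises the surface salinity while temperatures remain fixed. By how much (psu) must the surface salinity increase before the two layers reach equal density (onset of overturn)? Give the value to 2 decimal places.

Neutral buoyancy requires −α(T_deep − T_surf) + β(S_deep − S_surf′) = 0.
S_surf′ = S_deep − (α/β)·ΔT = 34.55 − (2.5 × 10⁻⁴/7.4 × 10⁻⁴)·(-2.1) = 35.2595 psu.
Increase required: 35.2595 − 34.90 = 0.3595 psu.

0.36 psu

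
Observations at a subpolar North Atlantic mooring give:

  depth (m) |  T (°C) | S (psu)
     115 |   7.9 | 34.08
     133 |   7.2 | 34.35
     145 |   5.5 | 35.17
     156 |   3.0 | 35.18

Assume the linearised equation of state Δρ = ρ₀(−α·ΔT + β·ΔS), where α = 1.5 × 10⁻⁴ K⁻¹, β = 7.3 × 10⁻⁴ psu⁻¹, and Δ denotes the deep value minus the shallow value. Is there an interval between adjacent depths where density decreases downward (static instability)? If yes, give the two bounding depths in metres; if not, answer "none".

none

Evaluate Δρ/ρ₀ = −αΔT + βΔS across each adjacent pair:
  115–133 m: −αΔT+βΔS = −(1.5 × 10⁻⁴)(-0.7)+(7.3 × 10⁻⁴)(+0.27) = 3.0 × 10⁻⁴ → stable
  133–145 m: −αΔT+βΔS = −(1.5 × 10⁻⁴)(-1.7)+(7.3 × 10⁻⁴)(+0.82) = 8.5 × 10⁻⁴ → stable
  145–156 m: −αΔT+βΔS = −(1.5 × 10⁻⁴)(-2.5)+(7.3 × 10⁻⁴)(+0.01) = 3.8 × 10⁻⁴ → stable
Every interval has Δρ > 0: the column is stably stratified throughout.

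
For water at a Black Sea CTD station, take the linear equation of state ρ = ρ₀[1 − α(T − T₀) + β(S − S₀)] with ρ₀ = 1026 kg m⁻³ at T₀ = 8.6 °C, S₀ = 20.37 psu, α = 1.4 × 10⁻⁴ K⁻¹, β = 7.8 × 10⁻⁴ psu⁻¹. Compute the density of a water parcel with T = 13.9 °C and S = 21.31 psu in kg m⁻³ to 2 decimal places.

T − T₀ = +5.3 K, S − S₀ = +0.94 psu.
Bracket = 1 − α·(+5.3) + β·(+0.94) = 1 + (-8.80 × 10⁻⁶) = 0.9999912.
ρ = 1026 × 0.9999912 = 1025.99 kg m⁻³.

1025.99 kg m⁻³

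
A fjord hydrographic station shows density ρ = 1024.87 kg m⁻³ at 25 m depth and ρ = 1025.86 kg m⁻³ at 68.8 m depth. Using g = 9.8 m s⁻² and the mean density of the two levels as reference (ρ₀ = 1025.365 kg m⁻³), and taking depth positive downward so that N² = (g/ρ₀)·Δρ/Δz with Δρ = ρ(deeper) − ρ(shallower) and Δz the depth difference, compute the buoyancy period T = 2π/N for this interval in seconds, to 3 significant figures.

427 s

Δρ = 1025.86 − 1024.87 = 0.99 kg m⁻³ over Δz = 68.8 − 25 = 43.8 m.
N² = (9.8/1025.365) × (0.99/43.8) = 2.1603 × 10⁻⁴ s⁻².
N = √(2.1603 × 10⁻⁴) = 0.014698 rad s⁻¹, so T = 2π/N = 427.49 s ≈ 427 s.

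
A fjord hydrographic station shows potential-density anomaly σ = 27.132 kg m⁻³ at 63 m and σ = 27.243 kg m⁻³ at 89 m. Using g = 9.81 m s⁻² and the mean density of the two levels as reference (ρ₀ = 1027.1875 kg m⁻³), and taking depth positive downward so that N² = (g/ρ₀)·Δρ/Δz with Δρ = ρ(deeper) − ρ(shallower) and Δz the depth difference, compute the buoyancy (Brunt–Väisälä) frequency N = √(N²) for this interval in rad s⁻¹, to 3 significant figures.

6.39 × 10⁻³ rad s⁻¹

Δρ = 1027.243 − 1027.132 = 0.111 kg m⁻³ over Δz = 89 − 63 = 26 m.
N² = (9.81/1027.1875) × (0.111/26) = 4.0773 × 10⁻⁵ s⁻².
N = √(4.0773 × 10⁻⁵) = 6.3854 × 10⁻³ rad s⁻¹ ≈ 6.39 × 10⁻³ rad s⁻¹.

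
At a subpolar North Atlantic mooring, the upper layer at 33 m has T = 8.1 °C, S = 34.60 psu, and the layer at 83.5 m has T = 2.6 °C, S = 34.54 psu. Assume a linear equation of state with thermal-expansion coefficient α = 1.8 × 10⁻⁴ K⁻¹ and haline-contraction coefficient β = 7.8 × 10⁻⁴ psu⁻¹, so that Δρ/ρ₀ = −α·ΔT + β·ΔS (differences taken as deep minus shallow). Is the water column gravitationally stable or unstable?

stable

ΔT = 2.6 − 8.1 = -5.5 K and ΔS = 34.54 − 34.60 = -0.06 psu (deep − shallow).
−αΔT = 9.90 × 10⁻⁴; βΔS = -4.68 × 10⁻⁵; sum Δρ/ρ₀ = 9.432 × 10⁻⁴.
Δρ/ρ₀ > 0, so Δρ > 0: deeper water is denser → statically stable.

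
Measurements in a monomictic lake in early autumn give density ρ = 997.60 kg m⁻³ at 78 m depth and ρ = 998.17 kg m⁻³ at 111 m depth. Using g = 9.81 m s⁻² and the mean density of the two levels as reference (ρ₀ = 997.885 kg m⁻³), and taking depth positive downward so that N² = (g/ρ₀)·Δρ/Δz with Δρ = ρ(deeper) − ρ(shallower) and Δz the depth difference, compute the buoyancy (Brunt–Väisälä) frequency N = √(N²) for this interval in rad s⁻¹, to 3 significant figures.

0.0130 rad s⁻¹

Δρ = 998.17 − 997.60 = 0.57 kg m⁻³ over Δz = 111 − 78 = 33 m.
N² = (9.81/997.885) × (0.57/33) = 1.6980 × 10⁻⁴ s⁻².
N = √(1.6980 × 10⁻⁴) = 0.013031 rad s⁻¹ ≈ 0.0130 rad s⁻¹.
N² > 0, so the interval is statically stable.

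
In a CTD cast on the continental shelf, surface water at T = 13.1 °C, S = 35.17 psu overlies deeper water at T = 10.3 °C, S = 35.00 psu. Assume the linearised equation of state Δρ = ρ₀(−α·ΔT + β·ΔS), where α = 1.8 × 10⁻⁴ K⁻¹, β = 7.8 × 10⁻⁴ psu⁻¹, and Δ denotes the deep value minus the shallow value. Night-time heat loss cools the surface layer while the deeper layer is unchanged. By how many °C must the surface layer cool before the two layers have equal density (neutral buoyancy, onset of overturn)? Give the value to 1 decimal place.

Neutral buoyancy requires Δρ = 0, i.e. −α(T_deep − T_surf′) + β(S_deep − S_surf) = 0.
T_surf′ = T_deep − (β/α)·ΔS = 10.3 − (7.8 × 10⁻⁴/1.8 × 10⁻⁴)·(-0.17) = 11.037 °C.
Cooling required: 13.1 − (11.037) = 2.063 °C.

2.1 °C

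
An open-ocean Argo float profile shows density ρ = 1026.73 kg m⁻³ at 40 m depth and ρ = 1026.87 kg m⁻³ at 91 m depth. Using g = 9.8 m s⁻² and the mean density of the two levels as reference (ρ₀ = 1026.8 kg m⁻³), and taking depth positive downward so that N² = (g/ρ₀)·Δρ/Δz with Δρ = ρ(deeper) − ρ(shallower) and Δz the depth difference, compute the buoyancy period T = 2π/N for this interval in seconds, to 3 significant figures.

1.23 × 10³ s

Δρ = 1026.87 − 1026.73 = 0.14 kg m⁻³ over Δz = 91 − 40 = 51 m.
N² = (9.8/1026.8) × (0.14/51) = 2.6200 × 10⁻⁵ s⁻².
N = √(2.6200 × 10⁻⁵) = 5.1186 × 10⁻³ rad s⁻¹, so T = 2π/N = 1.2275 × 10³ s ≈ 1.23 × 10³ s.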